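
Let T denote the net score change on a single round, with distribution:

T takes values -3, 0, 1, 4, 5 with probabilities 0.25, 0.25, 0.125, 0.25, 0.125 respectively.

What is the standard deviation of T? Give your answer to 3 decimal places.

E[T] = (-3)(0.25) + (0)(0.25) + (1)(0.125) + (4)(0.25) + (5)(0.125) = 1
E[T²] = (-3)²(0.25) + (0)²(0.25) + (1)²(0.125) + (4)²(0.25) + (5)²(0.125) = 9.5
V(T) = E[T²] − (E[T])² = 9.5 − (1)² = 8.5
σ(T) = √8.5 ≈ 2.915

2.915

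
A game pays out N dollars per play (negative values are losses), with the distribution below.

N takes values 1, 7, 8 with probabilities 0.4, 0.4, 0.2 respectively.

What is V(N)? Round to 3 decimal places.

E[N] = (1)(0.4) + (7)(0.4) + (8)(0.2) = 4.8
E[N²] = (1)²(0.4) + (7)²(0.4) + (8)²(0.2) = 32.8
V(N) = E[N²] − (E[N])² = 32.8 − (4.8)² = 9.76

9.760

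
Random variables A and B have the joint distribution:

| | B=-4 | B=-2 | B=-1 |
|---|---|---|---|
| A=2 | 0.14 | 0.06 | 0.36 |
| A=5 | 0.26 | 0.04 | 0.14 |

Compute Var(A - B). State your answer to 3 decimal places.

5.716

E[A] = 3.32,  E[B] = -2.3,  E[AB] = -8.38
Var(A) = 13.24 − (3.32)² = 2.2176;  Var(B) = 7.3 − (-2.3)² = 2.01
cov(A,B) = -8.38 − (3.32)(-2.3) = -0.744
Var(A - B) = (1)²·2.2176 + (-1)²·2.01 + 2·(1)·(-1)·-0.744 = 5.7156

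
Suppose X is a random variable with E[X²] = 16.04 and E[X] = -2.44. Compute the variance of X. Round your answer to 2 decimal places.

10.09

var(X) = 16.04 − (-2.44)² = 10.0864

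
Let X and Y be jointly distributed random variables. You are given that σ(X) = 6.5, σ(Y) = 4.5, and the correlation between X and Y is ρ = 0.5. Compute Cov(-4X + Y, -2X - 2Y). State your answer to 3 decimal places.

V(X) = (6.5)² = 42.25;  V(Y) = (4.5)² = 20.25
Cov(X,Y) = ρ·σ(X)·σ(Y) = 0.5·6.5·4.5 = 14.625
Cov(-4X + Y, -2X - 2Y) = (-4)(-2)V(X) + (1)(-2)V(Y) + [(-4)(-2) + (1)(-2)]Cov(X,Y)
= 8·42.25 + -2·20.25 + 6·14.625 = 385.25

385.250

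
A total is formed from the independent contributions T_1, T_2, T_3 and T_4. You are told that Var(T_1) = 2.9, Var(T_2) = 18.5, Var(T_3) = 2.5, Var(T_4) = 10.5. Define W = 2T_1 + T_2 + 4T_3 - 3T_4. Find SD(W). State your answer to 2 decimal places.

By independence, Var(W) = (2)²Var(T_1) + (1)²Var(T_2) + (4)²Var(T_3) + (-3)²Var(T_4)
= (2)²·2.9 + (1)²·18.5 + (4)²·2.5 + (-3)²·10.5 = 164.6
SD(W) = √164.6 ≈ 12.83

12.83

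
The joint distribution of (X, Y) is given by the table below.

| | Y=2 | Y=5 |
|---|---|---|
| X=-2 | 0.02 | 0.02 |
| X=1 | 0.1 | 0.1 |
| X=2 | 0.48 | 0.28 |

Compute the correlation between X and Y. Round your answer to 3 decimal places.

-0.087

E[X] = 1.64,  E[Y] = 3.2
E[XY] = 5.14
Cov(X,Y) = E[XY] − E[X]E[Y] = 5.14 − (1.64)(3.2) = -0.108
V(X) = 0.7104,  V(Y) = 2.16
ρ = -0.108 / √(0.7104·2.16) ≈ -0.087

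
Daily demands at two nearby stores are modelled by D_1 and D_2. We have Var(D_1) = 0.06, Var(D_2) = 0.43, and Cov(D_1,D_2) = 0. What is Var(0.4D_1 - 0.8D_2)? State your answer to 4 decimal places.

0.2848

Var(0.4D_1 - 0.8D_2) = (0.4)²·Var(D_1) + (-0.8)²·Var(D_2) + 2·(0.4)·(-0.8)·Cov(D_1,D_2)
= 0.16·0.06 + 0.64·0.43 + -0.64·0 = 0.2848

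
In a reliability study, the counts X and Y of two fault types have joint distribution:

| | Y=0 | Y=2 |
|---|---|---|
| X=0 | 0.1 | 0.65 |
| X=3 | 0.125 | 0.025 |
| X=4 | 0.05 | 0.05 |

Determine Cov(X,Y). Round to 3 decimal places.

-0.683

E[X] = 0.85,  E[Y] = 1.45
E[XY] = 0.55
Cov(X,Y) = E[XY] − E[X]E[Y] = 0.55 − (0.85)(1.45) = -0.6825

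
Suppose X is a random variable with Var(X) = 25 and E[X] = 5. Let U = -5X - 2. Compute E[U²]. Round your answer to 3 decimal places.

E[-5X - 2] = -5·5 − 2 = -27
Var(-5X - 2) = (-5)²·25 = 625
E[U²] = Var(U) + (E[U])² = 625 + (-27)² = 1354

1354.000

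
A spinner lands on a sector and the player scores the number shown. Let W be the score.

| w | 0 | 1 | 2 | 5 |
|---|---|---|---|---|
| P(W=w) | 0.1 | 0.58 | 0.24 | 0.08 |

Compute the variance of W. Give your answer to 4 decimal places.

1.4084

E[W] = (0)(0.1) + (1)(0.58) + (2)(0.24) + (5)(0.08) = 1.46
E[W²] = (0)²(0.1) + (1)²(0.58) + (2)²(0.24) + (5)²(0.08) = 3.54
Var(W) = E[W²] − (E[W])² = 3.54 − (1.46)² = 1.4084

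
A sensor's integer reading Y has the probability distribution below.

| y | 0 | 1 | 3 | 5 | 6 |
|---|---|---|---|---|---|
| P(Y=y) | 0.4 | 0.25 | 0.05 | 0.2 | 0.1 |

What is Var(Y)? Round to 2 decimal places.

E[Y] = (0)(0.4) + (1)(0.25) + (3)(0.05) + (5)(0.2) + (6)(0.1) = 2
E[Y²] = (0)²(0.4) + (1)²(0.25) + (3)²(0.05) + (5)²(0.2) + (6)²(0.1) = 9.3
Var(Y) = E[Y²] − (E[Y])² = 9.3 − (2)² = 5.3

5.30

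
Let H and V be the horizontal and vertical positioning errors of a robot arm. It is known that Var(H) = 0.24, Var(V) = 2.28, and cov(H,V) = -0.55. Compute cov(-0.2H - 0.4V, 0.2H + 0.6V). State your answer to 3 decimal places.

-0.447

cov(-0.2H - 0.4V, 0.2H + 0.6V) = (-0.2)(0.2)Var(H) + (-0.4)(0.6)Var(V) + [(-0.2)(0.6) + (-0.4)(0.2)]cov(H,V)
= -0.04·0.24 + -0.24·2.28 + -0.2·-0.55 = -0.4468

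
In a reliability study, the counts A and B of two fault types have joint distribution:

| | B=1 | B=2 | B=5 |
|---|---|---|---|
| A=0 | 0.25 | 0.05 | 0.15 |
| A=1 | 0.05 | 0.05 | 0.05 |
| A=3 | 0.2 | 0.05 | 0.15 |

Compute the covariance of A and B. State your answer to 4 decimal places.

0.1075

E[A] = 1.35,  E[B] = 2.55
E[AB] = 3.55
Cov(A,B) = E[AB] − E[A]E[B] = 3.55 − (1.35)(2.55) = 0.1075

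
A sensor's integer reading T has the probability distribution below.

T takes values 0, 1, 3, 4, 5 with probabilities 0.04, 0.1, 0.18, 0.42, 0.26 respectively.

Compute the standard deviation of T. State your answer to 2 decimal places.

1.35

E[T] = (0)(0.04) + (1)(0.1) + (3)(0.18) + (4)(0.42) + (5)(0.26) = 3.62
E[T²] = (0)²(0.04) + (1)²(0.1) + (3)²(0.18) + (4)²(0.42) + (5)²(0.26) = 14.94
Var(T) = E[T²] − (E[T])² = 14.94 − (3.62)² = 1.8356
sd(T) = √1.8356 ≈ 1.35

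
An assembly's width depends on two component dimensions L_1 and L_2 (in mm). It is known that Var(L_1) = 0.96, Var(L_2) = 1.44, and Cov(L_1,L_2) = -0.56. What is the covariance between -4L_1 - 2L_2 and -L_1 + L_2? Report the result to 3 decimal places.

Cov(-4L_1 - 2L_2, -L_1 + L_2) = (-4)(-1)Var(L_1) + (-2)(1)Var(L_2) + [(-4)(1) + (-2)(-1)]Cov(L_1,L_2)
= 4·0.96 + -2·1.44 + -2·-0.56 = 2.08

2.080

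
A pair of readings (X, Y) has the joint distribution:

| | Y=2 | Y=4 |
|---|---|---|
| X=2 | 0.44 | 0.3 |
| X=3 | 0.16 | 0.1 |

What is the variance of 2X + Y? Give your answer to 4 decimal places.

E[X] = 2.26,  E[Y] = 2.8,  E[XY] = 6.32
var(X) = 5.3 − (2.26)² = 0.1924;  var(Y) = 8.8 − (2.8)² = 0.96
Cov(X,Y) = 6.32 − (2.26)(2.8) = -0.008
var(2X + Y) = (2)²·0.1924 + (1)²·0.96 + 2·(2)·(1)·-0.008 = 1.6976

1.6976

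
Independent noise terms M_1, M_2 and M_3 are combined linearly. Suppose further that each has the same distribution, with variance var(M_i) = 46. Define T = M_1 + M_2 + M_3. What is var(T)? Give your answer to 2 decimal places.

138.00

By independence, var(T) = (1)²var(M_1) + (1)²var(M_2) + (1)²var(M_3)
= (1)²·46 + (1)²·46 + (1)²·46 = 138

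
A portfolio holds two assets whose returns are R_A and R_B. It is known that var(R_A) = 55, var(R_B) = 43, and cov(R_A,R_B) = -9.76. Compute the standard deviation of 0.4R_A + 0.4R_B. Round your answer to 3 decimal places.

3.544

var(0.4R_A + 0.4R_B) = (0.4)²·var(R_A) + (0.4)²·var(R_B) + 2·(0.4)·(0.4)·cov(R_A,R_B)
= 0.16·55 + 0.16·43 + 0.32·-9.76 = 12.5568
σ(0.4R_A + 0.4R_B) = √12.5568 ≈ 3.544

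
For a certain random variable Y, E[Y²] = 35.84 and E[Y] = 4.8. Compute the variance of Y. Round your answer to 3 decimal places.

12.800

var(Y) = 35.84 − (4.8)² = 12.8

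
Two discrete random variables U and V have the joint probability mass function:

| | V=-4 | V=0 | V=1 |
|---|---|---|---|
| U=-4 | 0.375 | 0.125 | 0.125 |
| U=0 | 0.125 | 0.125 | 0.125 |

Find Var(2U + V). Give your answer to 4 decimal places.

E[U] = -2.5,  E[V] = -1.75,  E[UV] = 5.5
Var(U) = 10 − (-2.5)² = 3.75;  Var(V) = 8.25 − (-1.75)² = 5.1875
cov(U,V) = 5.5 − (-2.5)(-1.75) = 1.125
Var(2U + V) = (2)²·3.75 + (1)²·5.1875 + 2·(2)·(1)·1.125 = 24.6875

24.6875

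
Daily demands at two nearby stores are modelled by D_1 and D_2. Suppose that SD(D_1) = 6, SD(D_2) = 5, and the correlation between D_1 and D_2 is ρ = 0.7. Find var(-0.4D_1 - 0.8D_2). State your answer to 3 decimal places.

var(D_1) = (6)² = 36;  var(D_2) = (5)² = 25
Cov(D_1,D_2) = ρ·SD(D_1)·SD(D_2) = 0.7·6·5 = 21
var(-0.4D_1 - 0.8D_2) = (-0.4)²·var(D_1) + (-0.8)²·var(D_2) + 2·(-0.4)·(-0.8)·Cov(D_1,D_2)
= 0.16·36 + 0.64·25 + 0.64·21 = 35.2

35.200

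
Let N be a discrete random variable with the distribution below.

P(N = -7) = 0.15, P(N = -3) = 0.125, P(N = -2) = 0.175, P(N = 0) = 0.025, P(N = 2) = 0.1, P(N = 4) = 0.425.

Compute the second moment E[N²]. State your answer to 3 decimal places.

E[N²] = (-7)²(0.15) + (-3)²(0.125) + (-2)²(0.175) + (0)²(0.025) + (2)²(0.1) + (4)²(0.425) = 16.375

16.375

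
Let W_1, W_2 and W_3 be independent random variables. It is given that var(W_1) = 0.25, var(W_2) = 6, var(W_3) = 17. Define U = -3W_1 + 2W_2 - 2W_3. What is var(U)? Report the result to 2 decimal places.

94.25

By independence, var(U) = (-3)²var(W_1) + (2)²var(W_2) + (-2)²var(W_3)
= (-3)²·0.25 + (2)²·6 + (-2)²·17 = 94.25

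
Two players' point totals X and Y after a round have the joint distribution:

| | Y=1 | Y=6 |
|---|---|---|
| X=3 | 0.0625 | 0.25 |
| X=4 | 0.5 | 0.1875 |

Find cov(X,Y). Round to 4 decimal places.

-0.5664

E[X] = 3.6875,  E[Y] = 3.1875
E[XY] = 11.1875
cov(X,Y) = E[XY] − E[X]E[Y] = 11.1875 − (3.6875)(3.1875) = -0.56640625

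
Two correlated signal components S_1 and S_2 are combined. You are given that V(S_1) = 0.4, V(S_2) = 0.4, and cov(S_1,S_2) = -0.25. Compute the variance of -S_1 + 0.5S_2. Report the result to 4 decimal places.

0.7500

V(-S_1 + 0.5S_2) = (-1)²·V(S_1) + (0.5)²·V(S_2) + 2·(-1)·(0.5)·cov(S_1,S_2)
= 1·0.4 + 0.25·0.4 + -1·-0.25 = 0.75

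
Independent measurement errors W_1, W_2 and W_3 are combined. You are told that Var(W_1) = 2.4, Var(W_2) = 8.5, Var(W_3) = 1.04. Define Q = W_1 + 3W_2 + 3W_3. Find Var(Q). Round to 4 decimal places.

88.2600

By independence, Var(Q) = (1)²Var(W_1) + (3)²Var(W_2) + (3)²Var(W_3)
= (1)²·2.4 + (3)²·8.5 + (3)²·1.04 = 88.26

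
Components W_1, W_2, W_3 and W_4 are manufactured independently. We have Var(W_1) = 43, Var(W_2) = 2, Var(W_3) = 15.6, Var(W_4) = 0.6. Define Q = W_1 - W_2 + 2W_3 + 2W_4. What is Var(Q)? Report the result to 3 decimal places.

109.800

By independence, Var(Q) = (1)²Var(W_1) + (-1)²Var(W_2) + (2)²Var(W_3) + (2)²Var(W_4)
= (1)²·43 + (-1)²·2 + (2)²·15.6 + (2)²·0.6 = 109.8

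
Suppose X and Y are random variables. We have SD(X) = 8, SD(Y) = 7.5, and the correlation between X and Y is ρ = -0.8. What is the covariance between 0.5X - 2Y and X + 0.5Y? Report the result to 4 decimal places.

59.7500

V(X) = (8)² = 64;  V(Y) = (7.5)² = 56.25
Cov(X,Y) = ρ·SD(X)·SD(Y) = -0.8·8·7.5 = -48
Cov(0.5X - 2Y, X + 0.5Y) = (0.5)(1)V(X) + (-2)(0.5)V(Y) + [(0.5)(0.5) + (-2)(1)]Cov(X,Y)
= 0.5·64 + -1·56.25 + -1.75·-48 = 59.75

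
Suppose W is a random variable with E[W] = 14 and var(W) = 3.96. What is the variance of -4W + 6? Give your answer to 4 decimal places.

var(-4W + 6) = (-4)²·var(W) = 16·3.96 = 63.36

63.3600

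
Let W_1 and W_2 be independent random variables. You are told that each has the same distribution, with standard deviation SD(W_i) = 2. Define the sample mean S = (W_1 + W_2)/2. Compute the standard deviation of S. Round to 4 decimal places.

V(W_i) = (2)² = 4
By independence, V(S) = (0.5)²V(W_1) + (0.5)²V(W_2)
= (0.5)²·4 + (0.5)²·4 = 2
SD(S) = √2 ≈ 1.4142

1.4142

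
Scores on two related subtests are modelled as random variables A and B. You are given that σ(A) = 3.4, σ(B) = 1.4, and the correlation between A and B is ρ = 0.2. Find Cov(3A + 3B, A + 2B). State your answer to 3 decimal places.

V(A) = (3.4)² = 11.56;  V(B) = (1.4)² = 1.96
Cov(A,B) = ρ·σ(A)·σ(B) = 0.2·3.4·1.4 = 0.952
Cov(3A + 3B, A + 2B) = (3)(1)V(A) + (3)(2)V(B) + [(3)(2) + (3)(1)]Cov(A,B)
= 3·11.56 + 6·1.96 + 9·0.952 = 55.008

55.008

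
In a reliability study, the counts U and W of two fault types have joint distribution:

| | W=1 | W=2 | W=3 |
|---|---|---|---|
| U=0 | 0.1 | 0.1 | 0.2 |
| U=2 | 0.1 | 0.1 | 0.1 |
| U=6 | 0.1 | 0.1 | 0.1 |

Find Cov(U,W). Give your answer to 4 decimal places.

-0.2400

E[U] = 2.4,  E[W] = 2.1
E[UW] = 4.8
Cov(U,W) = E[UW] − E[U]E[W] = 4.8 − (2.4)(2.1) = -0.24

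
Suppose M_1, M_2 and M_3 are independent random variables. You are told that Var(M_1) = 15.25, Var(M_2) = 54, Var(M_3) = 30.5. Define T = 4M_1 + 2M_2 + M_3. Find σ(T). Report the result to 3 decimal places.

22.147

By independence, Var(T) = (4)²Var(M_1) + (2)²Var(M_2) + (1)²Var(M_3)
= (4)²·15.25 + (2)²·54 + (1)²·30.5 = 490.5
σ(T) = √490.5 ≈ 22.147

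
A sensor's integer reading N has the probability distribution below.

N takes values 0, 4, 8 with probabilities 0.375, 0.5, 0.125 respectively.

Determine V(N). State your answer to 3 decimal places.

E[N] = (0)(0.375) + (4)(0.5) + (8)(0.125) = 3
E[N²] = (0)²(0.375) + (4)²(0.5) + (8)²(0.125) = 16
V(N) = E[N²] − (E[N])² = 16 − (3)² = 7

7.000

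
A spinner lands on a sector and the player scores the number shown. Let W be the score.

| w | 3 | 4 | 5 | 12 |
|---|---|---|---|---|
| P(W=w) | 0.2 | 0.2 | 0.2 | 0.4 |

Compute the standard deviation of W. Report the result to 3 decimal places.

3.970

E[W] = (3)(0.2) + (4)(0.2) + (5)(0.2) + (12)(0.4) = 7.2
E[W²] = (3)²(0.2) + (4)²(0.2) + (5)²(0.2) + (12)²(0.4) = 67.6
V(W) = E[W²] − (E[W])² = 67.6 − (7.2)² = 15.76
SD(W) = √15.76 ≈ 3.970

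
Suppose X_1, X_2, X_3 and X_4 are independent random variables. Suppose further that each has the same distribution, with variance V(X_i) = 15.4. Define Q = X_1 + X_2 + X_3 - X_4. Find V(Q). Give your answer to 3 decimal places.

61.600

By independence, V(Q) = (1)²V(X_1) + (1)²V(X_2) + (1)²V(X_3) + (-1)²V(X_4)
= (1)²·15.4 + (1)²·15.4 + (1)²·15.4 + (-1)²·15.4 = 61.6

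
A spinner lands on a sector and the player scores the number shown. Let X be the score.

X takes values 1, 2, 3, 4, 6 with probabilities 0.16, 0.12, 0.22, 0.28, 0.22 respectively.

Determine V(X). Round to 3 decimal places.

E[X] = (1)(0.16) + (2)(0.12) + (3)(0.22) + (4)(0.28) + (6)(0.22) = 3.5
E[X²] = (1)²(0.16) + (2)²(0.12) + (3)²(0.22) + (4)²(0.28) + (6)²(0.22) = 15.02
V(X) = E[X²] − (E[X])² = 15.02 − (3.5)² = 2.77

2.770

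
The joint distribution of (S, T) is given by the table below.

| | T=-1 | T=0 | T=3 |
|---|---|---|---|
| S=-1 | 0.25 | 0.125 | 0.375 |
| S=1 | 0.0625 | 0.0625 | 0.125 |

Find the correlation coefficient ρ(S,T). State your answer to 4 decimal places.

0.0196

E[S] = -0.5,  E[T] = 1.1875
E[ST] = -0.5625
cov(S,T) = E[ST] − E[S]E[T] = -0.5625 − (-0.5)(1.1875) = 0.03125
var(S) = 0.75,  var(T) = 3.40234375
ρ = 0.03125 / √(0.75·3.40234375) ≈ 0.0196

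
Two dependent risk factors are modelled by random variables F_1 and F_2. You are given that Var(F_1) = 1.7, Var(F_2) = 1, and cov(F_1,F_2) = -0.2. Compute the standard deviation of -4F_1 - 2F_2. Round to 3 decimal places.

5.292

Var(-4F_1 - 2F_2) = (-4)²·Var(F_1) + (-2)²·Var(F_2) + 2·(-4)·(-2)·cov(F_1,F_2)
= 16·1.7 + 4·1 + 16·-0.2 = 28
σ(-4F_1 - 2F_2) = √28 ≈ 5.292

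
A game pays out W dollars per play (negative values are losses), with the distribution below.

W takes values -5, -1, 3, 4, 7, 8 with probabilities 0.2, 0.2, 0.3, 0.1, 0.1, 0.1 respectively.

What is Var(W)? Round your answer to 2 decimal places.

18.24

E[W] = (-5)(0.2) + (-1)(0.2) + (3)(0.3) + (4)(0.1) + (7)(0.1) + (8)(0.1) = 1.6
E[W²] = (-5)²(0.2) + (-1)²(0.2) + (3)²(0.3) + (4)²(0.1) + (7)²(0.1) + (8)²(0.1) = 20.8
Var(W) = E[W²] − (E[W])² = 20.8 − (1.6)² = 18.24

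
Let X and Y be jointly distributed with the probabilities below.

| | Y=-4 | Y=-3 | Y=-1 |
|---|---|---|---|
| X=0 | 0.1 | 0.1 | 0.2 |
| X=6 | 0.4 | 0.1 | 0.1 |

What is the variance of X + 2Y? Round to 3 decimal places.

E[X] = 3.6,  E[Y] = -2.9,  E[XY] = -12
var(X) = 21.6 − (3.6)² = 8.64;  var(Y) = 10.1 − (-2.9)² = 1.69
Cov(X,Y) = -12 − (3.6)(-2.9) = -1.56
var(X + 2Y) = (1)²·8.64 + (2)²·1.69 + 2·(1)·(2)·-1.56 = 9.16

9.160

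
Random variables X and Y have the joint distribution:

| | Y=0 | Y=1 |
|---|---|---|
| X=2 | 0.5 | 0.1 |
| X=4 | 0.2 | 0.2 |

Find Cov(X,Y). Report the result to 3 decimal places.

0.160

E[X] = 2.8,  E[Y] = 0.3
E[XY] = 1
Cov(X,Y) = E[XY] − E[X]E[Y] = 1 − (2.8)(0.3) = 0.16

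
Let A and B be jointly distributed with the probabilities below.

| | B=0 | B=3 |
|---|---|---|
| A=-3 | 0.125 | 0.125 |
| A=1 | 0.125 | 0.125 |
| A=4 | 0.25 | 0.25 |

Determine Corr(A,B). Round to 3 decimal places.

E[A] = 1.5,  E[B] = 1.5
E[AB] = 2.25
Cov(A,B) = E[AB] − E[A]E[B] = 2.25 − (1.5)(1.5) = 0
var(A) = 8.25,  var(B) = 2.25
ρ = 0 / √(8.25·2.25) ≈ 0.000

0.000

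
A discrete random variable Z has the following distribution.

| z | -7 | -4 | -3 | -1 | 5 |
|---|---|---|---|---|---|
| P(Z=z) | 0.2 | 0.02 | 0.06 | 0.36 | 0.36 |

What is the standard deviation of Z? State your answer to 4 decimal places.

4.4690

E[Z] = (-7)(0.2) + (-4)(0.02) + (-3)(0.06) + (-1)(0.36) + (5)(0.36) = -0.22
E[Z²] = (-7)²(0.2) + (-4)²(0.02) + (-3)²(0.06) + (-1)²(0.36) + (5)²(0.36) = 20.02
var(Z) = E[Z²] − (E[Z])² = 20.02 − (-0.22)² = 19.9716
SD(Z) = √19.9716 ≈ 4.4690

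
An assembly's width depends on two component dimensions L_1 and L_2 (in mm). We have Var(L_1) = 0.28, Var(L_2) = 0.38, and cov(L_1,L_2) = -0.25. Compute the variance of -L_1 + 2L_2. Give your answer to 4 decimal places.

2.8000

Var(-L_1 + 2L_2) = (-1)²·Var(L_1) + (2)²·Var(L_2) + 2·(-1)·(2)·cov(L_1,L_2)
= 1·0.28 + 4·0.38 + -4·-0.25 = 2.8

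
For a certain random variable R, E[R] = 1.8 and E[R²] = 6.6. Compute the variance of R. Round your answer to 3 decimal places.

V(R) = 6.6 − (1.8)² = 3.36

3.360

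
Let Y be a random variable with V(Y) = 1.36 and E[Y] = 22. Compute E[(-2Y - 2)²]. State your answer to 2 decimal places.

E[-2Y - 2] = -2·22 − 2 = -46
V(-2Y - 2) = (-2)²·1.36 = 5.44
E[(-2Y - 2)²] = V((-2Y - 2)) + (E[(-2Y - 2)])² = 5.44 + (-46)² = 2121.44

2121.44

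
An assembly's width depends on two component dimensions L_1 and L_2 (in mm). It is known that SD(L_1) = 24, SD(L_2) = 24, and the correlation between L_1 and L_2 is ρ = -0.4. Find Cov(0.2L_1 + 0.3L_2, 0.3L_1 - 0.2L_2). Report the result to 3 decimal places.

V(L_1) = (24)² = 576;  V(L_2) = (24)² = 576
Cov(L_1,L_2) = ρ·SD(L_1)·SD(L_2) = -0.4·24·24 = -230.4
Cov(0.2L_1 + 0.3L_2, 0.3L_1 - 0.2L_2) = (0.2)(0.3)V(L_1) + (0.3)(-0.2)V(L_2) + [(0.2)(-0.2) + (0.3)(0.3)]Cov(L_1,L_2)
= 0.06·576 + -0.06·576 + 0.05·-230.4 = -11.52

-11.520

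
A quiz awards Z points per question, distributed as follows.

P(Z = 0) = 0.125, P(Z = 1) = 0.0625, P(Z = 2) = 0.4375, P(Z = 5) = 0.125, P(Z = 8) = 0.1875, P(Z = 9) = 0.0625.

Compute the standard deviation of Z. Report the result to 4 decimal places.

E[Z] = (0)(0.125) + (1)(0.0625) + (2)(0.4375) + (5)(0.125) + (8)(0.1875) + (9)(0.0625) = 3.625
E[Z²] = (0)²(0.125) + (1)²(0.0625) + (2)²(0.4375) + (5)²(0.125) + (8)²(0.1875) + (9)²(0.0625) = 22
var(Z) = E[Z²] − (E[Z])² = 22 − (3.625)² = 8.859375
sd(Z) = √8.859375 ≈ 2.9765

2.9765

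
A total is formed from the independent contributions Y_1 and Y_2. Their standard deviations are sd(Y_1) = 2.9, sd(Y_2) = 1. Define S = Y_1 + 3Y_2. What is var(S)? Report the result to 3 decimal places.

var(Y_1) = 8.41, var(Y_2) = 1
By independence, var(S) = (1)²var(Y_1) + (3)²var(Y_2)
= (1)²·8.41 + (3)²·1 = 17.41

17.410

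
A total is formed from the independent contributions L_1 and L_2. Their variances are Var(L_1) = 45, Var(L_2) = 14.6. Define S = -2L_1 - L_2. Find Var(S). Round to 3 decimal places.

194.600

By independence, Var(S) = (-2)²Var(L_1) + (-1)²Var(L_2)
= (-2)²·45 + (-1)²·14.6 = 194.6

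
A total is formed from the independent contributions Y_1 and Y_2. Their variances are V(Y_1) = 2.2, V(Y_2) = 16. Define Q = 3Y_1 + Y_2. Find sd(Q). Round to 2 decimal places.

By independence, V(Q) = (3)²V(Y_1) + (1)²V(Y_2)
= (3)²·2.2 + (1)²·16 = 35.8
sd(Q) = √35.8 ≈ 5.98

5.98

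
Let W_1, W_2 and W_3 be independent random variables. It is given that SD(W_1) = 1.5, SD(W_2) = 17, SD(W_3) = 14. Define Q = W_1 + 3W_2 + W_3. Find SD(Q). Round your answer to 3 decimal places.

V(W_1) = 2.25, V(W_2) = 289, V(W_3) = 196
By independence, V(Q) = (1)²V(W_1) + (3)²V(W_2) + (1)²V(W_3)
= (1)²·2.25 + (3)²·289 + (1)²·196 = 2799.25
SD(Q) = √2799.25 ≈ 52.908

52.908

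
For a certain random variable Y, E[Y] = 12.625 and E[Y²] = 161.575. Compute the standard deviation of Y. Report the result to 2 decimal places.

Var(Y) = 161.575 − (12.625)² = 2.184375
SD(Y) = √2.184375 ≈ 1.48

1.48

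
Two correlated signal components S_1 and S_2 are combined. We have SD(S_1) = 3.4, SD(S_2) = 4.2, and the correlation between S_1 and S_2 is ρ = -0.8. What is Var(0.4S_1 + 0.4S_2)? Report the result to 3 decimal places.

1.016

Var(S_1) = (3.4)² = 11.56;  Var(S_2) = (4.2)² = 17.64
Cov(S_1,S_2) = ρ·SD(S_1)·SD(S_2) = -0.8·3.4·4.2 = -11.424
Var(0.4S_1 + 0.4S_2) = (0.4)²·Var(S_1) + (0.4)²·Var(S_2) + 2·(0.4)·(0.4)·Cov(S_1,S_2)
= 0.16·11.56 + 0.16·17.64 + 0.32·-11.424 = 1.01632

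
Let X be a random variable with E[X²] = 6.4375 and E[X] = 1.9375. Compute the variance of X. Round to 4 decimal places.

var(X) = 6.4375 − (1.9375)² = 2.68359375

2.6836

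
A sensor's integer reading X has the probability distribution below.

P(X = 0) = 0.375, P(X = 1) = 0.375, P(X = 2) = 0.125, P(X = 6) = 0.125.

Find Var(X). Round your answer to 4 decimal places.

E[X] = (0)(0.375) + (1)(0.375) + (2)(0.125) + (6)(0.125) = 1.375
E[X²] = (0)²(0.375) + (1)²(0.375) + (2)²(0.125) + (6)²(0.125) = 5.375
Var(X) = E[X²] − (E[X])² = 5.375 − (1.375)² = 3.484375

3.4844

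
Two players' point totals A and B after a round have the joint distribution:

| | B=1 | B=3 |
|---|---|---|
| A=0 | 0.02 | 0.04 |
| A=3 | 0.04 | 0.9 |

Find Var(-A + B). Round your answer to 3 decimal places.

0.536

E[A] = 2.82,  E[B] = 2.88,  E[AB] = 8.22
Var(A) = 8.46 − (2.82)² = 0.5076;  Var(B) = 8.52 − (2.88)² = 0.2256
Cov(A,B) = 8.22 − (2.82)(2.88) = 0.0984
Var(-A + B) = (-1)²·0.5076 + (1)²·0.2256 + 2·(-1)·(1)·0.0984 = 0.5364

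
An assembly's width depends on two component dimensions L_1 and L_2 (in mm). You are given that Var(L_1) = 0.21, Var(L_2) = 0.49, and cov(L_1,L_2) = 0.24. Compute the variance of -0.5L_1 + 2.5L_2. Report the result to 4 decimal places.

Var(-0.5L_1 + 2.5L_2) = (-0.5)²·Var(L_1) + (2.5)²·Var(L_2) + 2·(-0.5)·(2.5)·cov(L_1,L_2)
= 0.25·0.21 + 6.25·0.49 + -2.5·0.24 = 2.515

2.5150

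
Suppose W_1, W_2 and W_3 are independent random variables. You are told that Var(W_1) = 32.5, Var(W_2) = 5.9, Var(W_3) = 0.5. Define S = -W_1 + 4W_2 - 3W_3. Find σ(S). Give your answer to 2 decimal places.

By independence, Var(S) = (-1)²Var(W_1) + (4)²Var(W_2) + (-3)²Var(W_3)
= (-1)²·32.5 + (4)²·5.9 + (-3)²·0.5 = 131.4
σ(S) = √131.4 ≈ 11.46

11.46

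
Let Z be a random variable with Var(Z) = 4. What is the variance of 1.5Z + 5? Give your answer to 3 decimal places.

9.000

Var(1.5Z + 5) = (1.5)²·Var(Z) = 2.25·4 = 9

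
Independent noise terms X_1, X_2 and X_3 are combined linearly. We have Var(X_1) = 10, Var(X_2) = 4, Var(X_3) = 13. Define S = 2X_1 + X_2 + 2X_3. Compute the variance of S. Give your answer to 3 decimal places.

By independence, Var(S) = (2)²Var(X_1) + (1)²Var(X_2) + (2)²Var(X_3)
= (2)²·10 + (1)²·4 + (2)²·13 = 96

96.000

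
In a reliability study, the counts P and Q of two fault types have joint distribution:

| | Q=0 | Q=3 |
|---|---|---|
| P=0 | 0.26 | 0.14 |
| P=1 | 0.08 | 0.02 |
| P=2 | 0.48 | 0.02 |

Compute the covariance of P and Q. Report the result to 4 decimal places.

E[P] = 1.1,  E[Q] = 0.54
E[PQ] = 0.18
Cov(P,Q) = E[PQ] − E[P]E[Q] = 0.18 − (1.1)(0.54) = -0.414

-0.4140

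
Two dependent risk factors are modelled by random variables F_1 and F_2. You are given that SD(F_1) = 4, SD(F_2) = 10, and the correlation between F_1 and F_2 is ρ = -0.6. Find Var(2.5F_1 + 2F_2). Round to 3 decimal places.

Var(F_1) = (4)² = 16;  Var(F_2) = (10)² = 100
Cov(F_1,F_2) = ρ·SD(F_1)·SD(F_2) = -0.6·4·10 = -24
Var(2.5F_1 + 2F_2) = (2.5)²·Var(F_1) + (2)²·Var(F_2) + 2·(2.5)·(2)·Cov(F_1,F_2)
= 6.25·16 + 4·100 + 10·-24 = 260

260.000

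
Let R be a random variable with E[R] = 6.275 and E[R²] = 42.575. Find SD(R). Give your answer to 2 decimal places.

Var(R) = 42.575 − (6.275)² = 3.199375
SD(R) = √3.199375 ≈ 1.79

1.79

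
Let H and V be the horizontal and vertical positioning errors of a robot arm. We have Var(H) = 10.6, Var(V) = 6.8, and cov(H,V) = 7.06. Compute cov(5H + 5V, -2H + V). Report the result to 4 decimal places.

-107.3000

cov(5H + 5V, -2H + V) = (5)(-2)Var(H) + (5)(1)Var(V) + [(5)(1) + (5)(-2)]cov(H,V)
= -10·10.6 + 5·6.8 + -5·7.06 = -107.3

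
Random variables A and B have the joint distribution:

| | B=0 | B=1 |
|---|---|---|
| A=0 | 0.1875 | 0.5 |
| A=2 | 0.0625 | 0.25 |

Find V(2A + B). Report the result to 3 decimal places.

3.750

E[A] = 0.625,  E[B] = 0.75,  E[AB] = 0.5
V(A) = 1.25 − (0.625)² = 0.859375;  V(B) = 0.75 − (0.75)² = 0.1875
Cov(A,B) = 0.5 − (0.625)(0.75) = 0.03125
V(2A + B) = (2)²·0.859375 + (1)²·0.1875 + 2·(2)·(1)·0.03125 = 3.75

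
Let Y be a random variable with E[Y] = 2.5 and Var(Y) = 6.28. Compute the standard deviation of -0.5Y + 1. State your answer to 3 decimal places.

Var(-0.5Y + 1) = (-0.5)²·6.28 = 1.57
SD(-0.5Y + 1) = √1.57 ≈ 1.253

1.253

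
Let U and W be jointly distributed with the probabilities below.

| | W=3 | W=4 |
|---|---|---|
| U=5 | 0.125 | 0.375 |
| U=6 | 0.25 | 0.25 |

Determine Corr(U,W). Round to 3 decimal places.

E[U] = 5.5,  E[W] = 3.625
E[UW] = 19.875
Cov(U,W) = E[UW] − E[U]E[W] = 19.875 − (5.5)(3.625) = -0.0625
var(U) = 0.25,  var(W) = 0.234375
ρ = -0.0625 / √(0.25·0.234375) ≈ -0.258

-0.258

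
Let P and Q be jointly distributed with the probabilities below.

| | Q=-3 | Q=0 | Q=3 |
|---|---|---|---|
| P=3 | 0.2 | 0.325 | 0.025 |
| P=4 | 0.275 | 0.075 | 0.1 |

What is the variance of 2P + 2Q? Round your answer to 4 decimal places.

17.7600

E[P] = 3.45,  E[Q] = -1.05,  E[PQ] = -3.675
var(P) = 12.15 − (3.45)² = 0.2475;  var(Q) = 5.4 − (-1.05)² = 4.2975
Cov(P,Q) = -3.675 − (3.45)(-1.05) = -0.0525
var(2P + 2Q) = (2)²·0.2475 + (2)²·4.2975 + 2·(2)·(2)·-0.0525 = 17.76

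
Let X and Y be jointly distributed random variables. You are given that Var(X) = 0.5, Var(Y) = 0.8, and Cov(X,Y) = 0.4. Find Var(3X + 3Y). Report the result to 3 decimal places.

18.900

Var(3X + 3Y) = (3)²·Var(X) + (3)²·Var(Y) + 2·(3)·(3)·Cov(X,Y)
= 9·0.5 + 9·0.8 + 18·0.4 = 18.9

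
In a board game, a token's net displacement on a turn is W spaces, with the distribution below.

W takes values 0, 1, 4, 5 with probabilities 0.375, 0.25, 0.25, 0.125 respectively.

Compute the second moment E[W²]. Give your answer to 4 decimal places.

7.3750

E[W²] = (0)²(0.375) + (1)²(0.25) + (4)²(0.25) + (5)²(0.125) = 7.375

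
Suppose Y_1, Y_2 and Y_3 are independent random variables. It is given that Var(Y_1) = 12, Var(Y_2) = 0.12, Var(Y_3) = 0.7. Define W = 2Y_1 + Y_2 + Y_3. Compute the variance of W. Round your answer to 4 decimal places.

48.8200

By independence, Var(W) = (2)²Var(Y_1) + (1)²Var(Y_2) + (1)²Var(Y_3)
= (2)²·12 + (1)²·0.12 + (1)²·0.7 = 48.82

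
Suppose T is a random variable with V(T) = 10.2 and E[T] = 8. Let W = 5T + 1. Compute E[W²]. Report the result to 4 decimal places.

E[5T + 1] = 5·8 + 1 = 41
V(5T + 1) = (5)²·10.2 = 255
E[W²] = V(W) + (E[W])² = 255 + (41)² = 1936

1936.0000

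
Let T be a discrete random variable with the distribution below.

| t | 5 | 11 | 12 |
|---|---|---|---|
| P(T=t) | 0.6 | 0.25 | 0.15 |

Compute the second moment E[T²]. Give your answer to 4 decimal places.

E[T²] = (5)²(0.6) + (11)²(0.25) + (12)²(0.15) = 66.85

66.8500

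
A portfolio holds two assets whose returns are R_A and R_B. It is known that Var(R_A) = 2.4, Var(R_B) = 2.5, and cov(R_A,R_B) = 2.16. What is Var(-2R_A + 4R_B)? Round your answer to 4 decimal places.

Var(-2R_A + 4R_B) = (-2)²·Var(R_A) + (4)²·Var(R_B) + 2·(-2)·(4)·cov(R_A,R_B)
= 4·2.4 + 16·2.5 + -16·2.16 = 15.04

15.0400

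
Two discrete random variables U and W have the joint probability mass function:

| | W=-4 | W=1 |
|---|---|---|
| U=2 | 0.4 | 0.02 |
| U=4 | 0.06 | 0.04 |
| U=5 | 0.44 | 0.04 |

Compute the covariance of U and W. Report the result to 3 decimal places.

E[U] = 3.64,  E[W] = -3.5
E[UW] = -12.56
Cov(U,W) = E[UW] − E[U]E[W] = -12.56 − (3.64)(-3.5) = 0.18

0.180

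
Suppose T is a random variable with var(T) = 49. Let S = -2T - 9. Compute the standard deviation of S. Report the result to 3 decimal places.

14.000

var(-2T - 9) = (-2)²·49 = 196
SD(S) = √196 ≈ 14.000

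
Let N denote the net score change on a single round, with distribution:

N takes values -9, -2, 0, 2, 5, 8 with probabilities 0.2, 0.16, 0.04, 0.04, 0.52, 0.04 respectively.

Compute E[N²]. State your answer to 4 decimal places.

32.5600

E[N²] = (-9)²(0.2) + (-2)²(0.16) + (0)²(0.04) + (2)²(0.04) + (5)²(0.52) + (8)²(0.04) = 32.56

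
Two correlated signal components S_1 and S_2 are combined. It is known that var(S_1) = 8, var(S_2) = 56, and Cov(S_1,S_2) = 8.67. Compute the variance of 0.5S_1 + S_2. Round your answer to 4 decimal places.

66.6700

var(0.5S_1 + S_2) = (0.5)²·var(S_1) + (1)²·var(S_2) + 2·(0.5)·(1)·Cov(S_1,S_2)
= 0.25·8 + 1·56 + 1·8.67 = 66.67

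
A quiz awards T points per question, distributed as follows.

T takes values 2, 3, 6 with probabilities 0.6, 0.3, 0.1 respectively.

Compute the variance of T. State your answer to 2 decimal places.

1.41

E[T] = (2)(0.6) + (3)(0.3) + (6)(0.1) = 2.7
E[T²] = (2)²(0.6) + (3)²(0.3) + (6)²(0.1) = 8.7
V(T) = E[T²] − (E[T])² = 8.7 − (2.7)² = 1.41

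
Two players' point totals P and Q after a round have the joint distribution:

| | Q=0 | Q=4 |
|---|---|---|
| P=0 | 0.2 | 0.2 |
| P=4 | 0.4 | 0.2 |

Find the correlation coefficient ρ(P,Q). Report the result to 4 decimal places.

-0.1667

E[P] = 2.4,  E[Q] = 1.6
E[PQ] = 3.2
cov(P,Q) = E[PQ] − E[P]E[Q] = 3.2 − (2.4)(1.6) = -0.64
V(P) = 3.84,  V(Q) = 3.84
ρ = -0.64 / √(3.84·3.84) ≈ -0.1667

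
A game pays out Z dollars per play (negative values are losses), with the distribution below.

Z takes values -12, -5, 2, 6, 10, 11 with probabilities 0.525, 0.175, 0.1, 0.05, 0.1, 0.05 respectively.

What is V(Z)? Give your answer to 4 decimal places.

E[Z] = (-12)(0.525) + (-5)(0.175) + (2)(0.1) + (6)(0.05) + (10)(0.1) + (11)(0.05) = -5.125
E[Z²] = (-12)²(0.525) + (-5)²(0.175) + (2)²(0.1) + (6)²(0.05) + (10)²(0.1) + (11)²(0.05) = 98.225
V(Z) = E[Z²] − (E[Z])² = 98.225 − (-5.125)² = 71.959375

71.9594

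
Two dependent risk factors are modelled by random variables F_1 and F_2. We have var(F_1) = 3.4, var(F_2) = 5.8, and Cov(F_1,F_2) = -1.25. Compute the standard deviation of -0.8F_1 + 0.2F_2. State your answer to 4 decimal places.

var(-0.8F_1 + 0.2F_2) = (-0.8)²·var(F_1) + (0.2)²·var(F_2) + 2·(-0.8)·(0.2)·Cov(F_1,F_2)
= 0.64·3.4 + 0.04·5.8 + -0.32·-1.25 = 2.808
SD(-0.8F_1 + 0.2F_2) = √2.808 ≈ 1.6757

1.6757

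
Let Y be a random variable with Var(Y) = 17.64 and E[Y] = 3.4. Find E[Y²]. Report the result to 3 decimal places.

29.200

E[Y²] = Var(Y) + (E[Y])² = 17.64 + (3.4)² = 29.2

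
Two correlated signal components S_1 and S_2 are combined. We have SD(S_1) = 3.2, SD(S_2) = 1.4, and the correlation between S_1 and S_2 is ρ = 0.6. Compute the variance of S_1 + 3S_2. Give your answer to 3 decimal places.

44.008

Var(S_1) = (3.2)² = 10.24;  Var(S_2) = (1.4)² = 1.96
Cov(S_1,S_2) = ρ·SD(S_1)·SD(S_2) = 0.6·3.2·1.4 = 2.688
Var(S_1 + 3S_2) = (1)²·Var(S_1) + (3)²·Var(S_2) + 2·(1)·(3)·Cov(S_1,S_2)
= 1·10.24 + 9·1.96 + 6·2.688 = 44.008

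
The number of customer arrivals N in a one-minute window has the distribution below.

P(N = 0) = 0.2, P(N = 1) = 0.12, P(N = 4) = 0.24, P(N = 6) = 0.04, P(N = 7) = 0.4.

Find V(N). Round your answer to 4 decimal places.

E[N] = (0)(0.2) + (1)(0.12) + (4)(0.24) + (6)(0.04) + (7)(0.4) = 4.12
E[N²] = (0)²(0.2) + (1)²(0.12) + (4)²(0.24) + (6)²(0.04) + (7)²(0.4) = 25
V(N) = E[N²] − (E[N])² = 25 − (4.12)² = 8.0256

8.0256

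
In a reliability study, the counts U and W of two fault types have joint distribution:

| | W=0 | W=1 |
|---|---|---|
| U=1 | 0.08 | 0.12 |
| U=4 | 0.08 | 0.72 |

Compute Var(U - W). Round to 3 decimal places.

E[U] = 3.4,  E[W] = 0.84,  E[UW] = 3
Var(U) = 13 − (3.4)² = 1.44;  Var(W) = 0.84 − (0.84)² = 0.1344
cov(U,W) = 3 − (3.4)(0.84) = 0.144
Var(U - W) = (1)²·1.44 + (-1)²·0.1344 + 2·(1)·(-1)·0.144 = 1.2864

1.286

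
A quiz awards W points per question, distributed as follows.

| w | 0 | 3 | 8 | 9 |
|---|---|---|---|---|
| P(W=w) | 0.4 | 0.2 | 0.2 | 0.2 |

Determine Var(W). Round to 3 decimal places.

14.800

E[W] = (0)(0.4) + (3)(0.2) + (8)(0.2) + (9)(0.2) = 4
E[W²] = (0)²(0.4) + (3)²(0.2) + (8)²(0.2) + (9)²(0.2) = 30.8
Var(W) = E[W²] − (E[W])² = 30.8 − (4)² = 14.8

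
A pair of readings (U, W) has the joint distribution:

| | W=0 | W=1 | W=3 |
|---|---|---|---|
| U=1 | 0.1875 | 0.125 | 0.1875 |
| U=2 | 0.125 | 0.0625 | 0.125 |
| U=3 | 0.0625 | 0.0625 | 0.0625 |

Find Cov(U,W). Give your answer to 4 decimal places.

E[U] = 1.6875,  E[W] = 1.375
E[UW] = 2.3125
Cov(U,W) = E[UW] − E[U]E[W] = 2.3125 − (1.6875)(1.375) = -0.0078125

-0.0078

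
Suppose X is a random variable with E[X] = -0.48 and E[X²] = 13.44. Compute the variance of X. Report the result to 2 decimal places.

V(X) = 13.44 − (-0.48)² = 13.2096

13.21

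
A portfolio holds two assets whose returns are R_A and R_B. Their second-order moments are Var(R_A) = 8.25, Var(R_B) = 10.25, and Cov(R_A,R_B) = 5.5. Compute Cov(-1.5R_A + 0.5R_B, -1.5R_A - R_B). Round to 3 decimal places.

Cov(-1.5R_A + 0.5R_B, -1.5R_A - R_B) = (-1.5)(-1.5)Var(R_A) + (0.5)(-1)Var(R_B) + [(-1.5)(-1) + (0.5)(-1.5)]Cov(R_A,R_B)
= 2.25·8.25 + -0.5·10.25 + 0.75·5.5 = 17.5625

17.563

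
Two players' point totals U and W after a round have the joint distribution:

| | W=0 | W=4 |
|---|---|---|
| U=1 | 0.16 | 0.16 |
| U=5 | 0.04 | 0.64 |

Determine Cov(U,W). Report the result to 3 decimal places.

E[U] = 3.72,  E[W] = 3.2
E[UW] = 13.44
Cov(U,W) = E[UW] − E[U]E[W] = 13.44 − (3.72)(3.2) = 1.536

1.536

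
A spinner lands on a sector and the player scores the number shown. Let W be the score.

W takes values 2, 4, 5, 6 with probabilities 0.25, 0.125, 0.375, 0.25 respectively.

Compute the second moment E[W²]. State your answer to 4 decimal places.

21.3750

E[W²] = (2)²(0.25) + (4)²(0.125) + (5)²(0.375) + (6)²(0.25) = 21.375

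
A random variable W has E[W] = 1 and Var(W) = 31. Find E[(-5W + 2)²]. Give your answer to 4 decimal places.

784.0000

E[-5W + 2] = -5·1 + 2 = -3
Var(-5W + 2) = (-5)²·31 = 775
E[(-5W + 2)²] = Var((-5W + 2)) + (E[(-5W + 2)])² = 775 + (-3)² = 784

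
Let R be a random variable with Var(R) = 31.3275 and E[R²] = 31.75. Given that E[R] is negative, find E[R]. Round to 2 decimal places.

(E[R])² = E[R²] − Var(R) = 31.75 − 31.3275 = 0.4225
E[R] = −√0.4225 = -0.65

-0.65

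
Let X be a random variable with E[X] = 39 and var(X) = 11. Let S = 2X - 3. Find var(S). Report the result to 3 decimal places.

44.000

var(2X - 3) = (2)²·var(X) = 4·11 = 44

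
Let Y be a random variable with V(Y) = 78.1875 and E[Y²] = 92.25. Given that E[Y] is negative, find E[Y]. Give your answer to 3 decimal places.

(E[Y])² = E[Y²] − V(Y) = 92.25 − 78.1875 = 14.0625
E[Y] = −√14.0625 = -3.75

-3.750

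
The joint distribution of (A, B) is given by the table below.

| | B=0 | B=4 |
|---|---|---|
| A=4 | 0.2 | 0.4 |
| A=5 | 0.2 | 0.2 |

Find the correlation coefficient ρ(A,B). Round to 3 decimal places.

E[A] = 4.4,  E[B] = 2.4
E[AB] = 10.4
Cov(A,B) = E[AB] − E[A]E[B] = 10.4 − (4.4)(2.4) = -0.16
Var(A) = 0.24,  Var(B) = 3.84
ρ = -0.16 / √(0.24·3.84) ≈ -0.167

-0.167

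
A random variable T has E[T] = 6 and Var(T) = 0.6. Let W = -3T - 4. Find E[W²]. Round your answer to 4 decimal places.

E[-3T - 4] = -3·6 − 4 = -22
Var(-3T - 4) = (-3)²·0.6 = 5.4
E[W²] = Var(W) + (E[W])² = 5.4 + (-22)² = 489.4

489.4000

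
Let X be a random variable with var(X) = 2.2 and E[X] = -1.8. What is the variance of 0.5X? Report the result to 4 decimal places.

var(0.5X) = (0.5)²·var(X) = 0.25·2.2 = 0.55

0.5500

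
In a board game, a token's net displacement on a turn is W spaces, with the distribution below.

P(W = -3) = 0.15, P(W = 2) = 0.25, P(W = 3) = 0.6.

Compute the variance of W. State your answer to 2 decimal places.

E[W] = (-3)(0.15) + (2)(0.25) + (3)(0.6) = 1.85
E[W²] = (-3)²(0.15) + (2)²(0.25) + (3)²(0.6) = 7.75
V(W) = E[W²] − (E[W])² = 7.75 − (1.85)² = 4.3275

4.33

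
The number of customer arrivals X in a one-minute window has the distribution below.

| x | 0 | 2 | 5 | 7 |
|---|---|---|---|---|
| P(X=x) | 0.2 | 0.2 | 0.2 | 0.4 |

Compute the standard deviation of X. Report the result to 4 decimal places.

2.7857

E[X] = (0)(0.2) + (2)(0.2) + (5)(0.2) + (7)(0.4) = 4.2
E[X²] = (0)²(0.2) + (2)²(0.2) + (5)²(0.2) + (7)²(0.4) = 25.4
Var(X) = E[X²] − (E[X])² = 25.4 − (4.2)² = 7.76
SD(X) = √7.76 ≈ 2.7857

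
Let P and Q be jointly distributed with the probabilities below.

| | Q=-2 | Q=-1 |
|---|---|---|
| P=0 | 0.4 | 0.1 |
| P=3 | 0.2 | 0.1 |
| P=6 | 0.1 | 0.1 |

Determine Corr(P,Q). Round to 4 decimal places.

0.2515

E[P] = 2.1,  E[Q] = -1.7
E[PQ] = -3.3
Cov(P,Q) = E[PQ] − E[P]E[Q] = -3.3 − (2.1)(-1.7) = 0.27
Var(P) = 5.49,  Var(Q) = 0.21
ρ = 0.27 / √(5.49·0.21) ≈ 0.2515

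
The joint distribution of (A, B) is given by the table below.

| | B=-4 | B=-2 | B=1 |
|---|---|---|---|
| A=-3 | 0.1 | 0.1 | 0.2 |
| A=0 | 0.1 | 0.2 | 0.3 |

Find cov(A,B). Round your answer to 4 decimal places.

0.1200

E[A] = -1.2,  E[B] = -0.9
E[AB] = 1.2
cov(A,B) = E[AB] − E[A]E[B] = 1.2 − (-1.2)(-0.9) = 0.12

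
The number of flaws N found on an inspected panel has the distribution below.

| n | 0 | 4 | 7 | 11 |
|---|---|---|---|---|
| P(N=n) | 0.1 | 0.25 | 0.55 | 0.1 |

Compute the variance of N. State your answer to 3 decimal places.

E[N] = (0)(0.1) + (4)(0.25) + (7)(0.55) + (11)(0.1) = 5.95
E[N²] = (0)²(0.1) + (4)²(0.25) + (7)²(0.55) + (11)²(0.1) = 43.05
V(N) = E[N²] − (E[N])² = 43.05 − (5.95)² = 7.6475

7.648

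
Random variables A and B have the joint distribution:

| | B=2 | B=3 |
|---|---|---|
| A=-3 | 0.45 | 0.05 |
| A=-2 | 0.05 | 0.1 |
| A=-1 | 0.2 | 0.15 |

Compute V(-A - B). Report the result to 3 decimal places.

E[A] = -2.15,  E[B] = 2.3,  E[AB] = -4.8
V(A) = 5.45 − (-2.15)² = 0.8275;  V(B) = 5.5 − (2.3)² = 0.21
Cov(A,B) = -4.8 − (-2.15)(2.3) = 0.145
V(-A - B) = (-1)²·0.8275 + (-1)²·0.21 + 2·(-1)·(-1)·0.145 = 1.3275

1.328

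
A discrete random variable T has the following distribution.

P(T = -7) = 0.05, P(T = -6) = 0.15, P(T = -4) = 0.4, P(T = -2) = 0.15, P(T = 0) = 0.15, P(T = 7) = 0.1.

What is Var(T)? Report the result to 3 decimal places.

E[T] = (-7)(0.05) + (-6)(0.15) + (-4)(0.4) + (-2)(0.15) + (0)(0.15) + (7)(0.1) = -2.45
E[T²] = (-7)²(0.05) + (-6)²(0.15) + (-4)²(0.4) + (-2)²(0.15) + (0)²(0.15) + (7)²(0.1) = 19.75
Var(T) = E[T²] − (E[T])² = 19.75 − (-2.45)² = 13.7475

13.748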